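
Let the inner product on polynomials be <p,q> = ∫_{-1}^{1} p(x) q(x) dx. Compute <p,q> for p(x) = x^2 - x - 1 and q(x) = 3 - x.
<p,q> = -10/3

Expand the product: p(x)·q(x) = -x^3 + 4*x^2 - 2*x - 3.
∫_{-1}^{1} of each monomial x^k gives [2/(k+1) if k even, 0 if k odd]. Integrating term-by-term (or equivalently evaluating the antiderivative F(x) = -x^4/4 + 4*x^3/3 - x^2 - 3*x at the endpoints):
  F(1) − F(−1) = -35/12 − (5/12) = -10/3.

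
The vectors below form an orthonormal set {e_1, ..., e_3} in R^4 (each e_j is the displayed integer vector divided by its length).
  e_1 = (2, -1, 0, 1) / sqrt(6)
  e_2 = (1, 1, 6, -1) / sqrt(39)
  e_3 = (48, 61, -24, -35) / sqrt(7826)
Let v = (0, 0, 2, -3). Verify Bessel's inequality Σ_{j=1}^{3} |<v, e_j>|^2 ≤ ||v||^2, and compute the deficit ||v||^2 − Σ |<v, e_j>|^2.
Σ |<v, e_j>|^2 = 2313/301; ||v||^2 = 13; deficit = 1600/301

Write each e_j = u_j / sqrt(<u_j, u_j>) where u_j is the displayed integer vector. Then <v, e_j> = <v, u_j> / sqrt(<u_j, u_j>), so |<v, e_j>|^2 = <v, u_j>^2 / <u_j, u_j>.
Coefficients: <v, e_1> = -3/sqrt(6), <v, e_2> = 15/sqrt(39), <v, e_3> = 57/sqrt(7826).
Square and sum: Σ |<v, e_j>|^2 = 2313/301.
Compute ||v||^2 = v·v = 13.
Deficit = 13 − 2313/301 = 1600/301 ≥ 0, confirming Bessel's inequality. (The deficit equals ||v − Σ <v,e_j> e_j||^2, the squared distance from v to span{e_j}.)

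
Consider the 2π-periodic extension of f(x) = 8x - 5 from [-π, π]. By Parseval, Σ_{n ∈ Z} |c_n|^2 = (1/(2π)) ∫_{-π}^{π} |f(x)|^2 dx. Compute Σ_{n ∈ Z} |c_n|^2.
Σ |c_n|^2 = 64π^2/3 + 25

Expand and integrate term by term over [-π, π]:
  ∫ (8x)^2 dx = 64·(2π^3/3); ∫ 2·8·(-5)·x dx = 0 (odd integrand); ∫ (-5)^2 dx = 25·2π.
So (1/(2π)) ∫_{-π}^{π} (8x - 5)^2 dx = 64π^2/3 + 25 = 64π^2/3 + 25.
Parseval ⇒ Σ |c_n|^2 = 64π^2/3 + 25.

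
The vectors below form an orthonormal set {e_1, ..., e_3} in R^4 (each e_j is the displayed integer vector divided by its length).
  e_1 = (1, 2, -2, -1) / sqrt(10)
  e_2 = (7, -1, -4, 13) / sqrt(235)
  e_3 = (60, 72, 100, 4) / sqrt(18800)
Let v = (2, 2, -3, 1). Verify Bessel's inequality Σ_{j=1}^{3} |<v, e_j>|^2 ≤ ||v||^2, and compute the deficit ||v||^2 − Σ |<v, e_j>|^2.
Σ |<v, e_j>|^2 = 899/50; ||v||^2 = 18; deficit = 1/50

Write each e_j = u_j / sqrt(<u_j, u_j>) where u_j is the displayed integer vector. Then <v, e_j> = <v, u_j> / sqrt(<u_j, u_j>), so |<v, e_j>|^2 = <v, u_j>^2 / <u_j, u_j>.
Coefficients: <v, e_1> = 11/sqrt(10), <v, e_2> = 37/sqrt(235), <v, e_3> = -32/sqrt(18800).
Square and sum: Σ |<v, e_j>|^2 = 899/50.
Compute ||v||^2 = v·v = 18.
Deficit = 18 − 899/50 = 1/50 ≥ 0, confirming Bessel's inequality. (The deficit equals ||v − Σ <v,e_j> e_j||^2, the squared distance from v to span{e_j}.)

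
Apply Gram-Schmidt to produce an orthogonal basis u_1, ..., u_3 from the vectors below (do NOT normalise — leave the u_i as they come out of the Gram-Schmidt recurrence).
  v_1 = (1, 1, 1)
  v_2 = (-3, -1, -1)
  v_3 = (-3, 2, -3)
Orthogonal basis:
  u_1 = (1, 1, 1)
  u_2 = (-4/3, 2/3, 2/3)
  u_3 = (0, 5/2, -5/2)

Apply the Gram-Schmidt recurrence
  u_1 = v_1
  u_i = v_i − Σ_{j<i} ((v_i · u_j) / (u_j · u_j)) · u_j.

Step by step this gives:
  u_1 = (1, 1, 1)
  u_2 = (-4/3, 2/3, 2/3)
  u_3 = (0, 5/2, -5/2)

Orthogonality check:
  u_2 · u_1 = 0 (should be 0)
  u_3 · u_1 = 0 (should be 0)
  u_3 · u_2 = 0 (should be 0)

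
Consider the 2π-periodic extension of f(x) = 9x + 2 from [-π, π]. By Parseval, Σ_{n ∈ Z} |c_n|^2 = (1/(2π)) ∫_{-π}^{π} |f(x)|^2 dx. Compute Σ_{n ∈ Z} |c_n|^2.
Σ |c_n|^2 = 27π^2 + 4

Expand and integrate term by term over [-π, π]:
  ∫ (9x)^2 dx = 81·(2π^3/3); ∫ 2·9·(2)·x dx = 0 (odd integrand); ∫ 2^2 dx = 4·2π.
So (1/(2π)) ∫_{-π}^{π} (9x + 2)^2 dx = 81π^2/3 + 4 = 27π^2 + 4.
Parseval ⇒ Σ |c_n|^2 = 27π^2 + 4.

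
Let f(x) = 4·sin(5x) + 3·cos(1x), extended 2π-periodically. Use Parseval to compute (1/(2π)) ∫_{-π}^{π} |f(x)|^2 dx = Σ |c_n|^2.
Σ |c_n|^2 = 25/2

Expand |f|^2 and use orthogonality of {sin(nx), cos(mx)} on [-π, π]:
  ∫_{-π}^{π} sin(nx)^2 dx = π, ∫ cos(mx)^2 dx = π, and cross terms integrate to 0.
So ∫_{-π}^{π} f(x)^2 dx = 4^2 · π + 3^2 · π = (16 + 9)π.
Divide by 2π: (16 + 9)/2 = 25/2.
By Parseval, this equals Σ |c_n|^2.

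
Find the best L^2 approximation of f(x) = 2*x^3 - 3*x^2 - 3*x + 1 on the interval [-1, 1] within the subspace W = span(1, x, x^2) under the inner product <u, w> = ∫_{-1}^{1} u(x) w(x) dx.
g(x) = -3*x^2 - 9*x/5 + 1

The best approximation g ∈ W is the orthogonal projection of f onto W. Writing g = a_0 + a_1 x + a_2 x^2, the coefficients solve the normal equations G · a = b where
  G_{ij} = <φ_i, φ_j> and b_i = <f, φ_i>, with φ_0 = 1, φ_1 = x, φ_2 = x^2.
G =
  [2, 0, 2/3]
  [0, 2/3, 0]
  [2/3, 0, 2/5],
b = (0, -6/5, -8/15).
Solving gives a_0 = 1, a_1 = -9/5, a_2 = -3, so
  g(x) = -3*x^2 - 9*x/5 + 1.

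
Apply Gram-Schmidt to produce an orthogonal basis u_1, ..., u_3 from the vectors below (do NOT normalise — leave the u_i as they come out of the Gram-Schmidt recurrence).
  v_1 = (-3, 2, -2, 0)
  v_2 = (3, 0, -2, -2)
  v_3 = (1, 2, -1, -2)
Orthogonal basis:
  u_1 = (-3, 2, -2, 0)
  u_2 = (36/17, 10/17, -44/17, -2)
  u_3 = (2/11, 14/11, 1, -8/11)

Apply the Gram-Schmidt recurrence
  u_1 = v_1
  u_i = v_i − Σ_{j<i} ((v_i · u_j) / (u_j · u_j)) · u_j.

Step by step this gives:
  u_1 = (-3, 2, -2, 0)
  u_2 = (36/17, 10/17, -44/17, -2)
  u_3 = (2/11, 14/11, 1, -8/11)

Orthogonality check:
  u_2 · u_1 = 0 (should be 0)
  u_3 · u_1 = 0 (should be 0)
  u_3 · u_2 = 0 (should be 0)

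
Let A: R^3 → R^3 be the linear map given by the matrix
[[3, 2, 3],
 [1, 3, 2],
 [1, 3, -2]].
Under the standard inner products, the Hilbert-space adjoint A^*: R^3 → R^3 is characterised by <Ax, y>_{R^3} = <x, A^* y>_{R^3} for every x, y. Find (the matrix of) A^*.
A^* = A^T =
[[3, 1, 1],
 [2, 3, 3],
 [3, 2, -2]]

For real matrices with standard dot products, the defining identity <Ax, y> = <x, A^* y> gives (Ax)^T y = x^T (A^*) y, i.e. x^T A^T y = x^T (A^*) y. Since this holds for all x, y, we must have A^* = A^T. Therefore
A^* =
[[3, 1, 1],
 [2, 3, 3],
 [3, 2, -2]].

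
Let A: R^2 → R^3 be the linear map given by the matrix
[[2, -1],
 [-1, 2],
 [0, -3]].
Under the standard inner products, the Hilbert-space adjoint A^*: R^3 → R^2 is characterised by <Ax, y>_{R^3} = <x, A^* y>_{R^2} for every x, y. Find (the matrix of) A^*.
A^* = A^T =
[[2, -1, 0],
 [-1, 2, -3]]

For real matrices with standard dot products, the defining identity <Ax, y> = <x, A^* y> gives (Ax)^T y = x^T (A^*) y, i.e. x^T A^T y = x^T (A^*) y. Since this holds for all x, y, we must have A^* = A^T. Therefore
A^* =
[[2, -1, 0],
 [-1, 2, -3]].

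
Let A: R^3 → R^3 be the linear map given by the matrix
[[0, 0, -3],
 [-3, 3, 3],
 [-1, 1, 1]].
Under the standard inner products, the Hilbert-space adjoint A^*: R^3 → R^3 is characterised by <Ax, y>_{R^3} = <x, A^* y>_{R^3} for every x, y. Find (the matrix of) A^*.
A^* = A^T =
[[0, -3, -1],
 [0, 3, 1],
 [-3, 3, 1]]

For real matrices with standard dot products, the defining identity <Ax, y> = <x, A^* y> gives (Ax)^T y = x^T (A^*) y, i.e. x^T A^T y = x^T (A^*) y. Since this holds for all x, y, we must have A^* = A^T. Therefore
A^* =
[[0, -3, -1],
 [0, 3, 1],
 [-3, 3, 1]].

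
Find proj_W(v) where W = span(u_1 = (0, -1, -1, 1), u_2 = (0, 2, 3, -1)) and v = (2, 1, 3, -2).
proj_W(v) = (0, 2, 5/2, -3/2)

Set up U = [u_1 | ... | u_2] ∈ R^(4×2). The projector onto W = col(U) is P = U (U^T U)^(-1) U^T.
Compute U^T U =
  [3, -6]
  [-6, 14],
and U^T v = (-6, 13).
Solve U^T U · c = U^T v for the coefficients: c = (-1, 1/2). The projection is proj_W(v) = U c.
Check: (v - proj_W(v)) · u_1 = 0  (should be 0).
Check: (v - proj_W(v)) · u_2 = 0  (should be 0).
Result: proj_W(v) = (0, 2, 5/2, -3/2).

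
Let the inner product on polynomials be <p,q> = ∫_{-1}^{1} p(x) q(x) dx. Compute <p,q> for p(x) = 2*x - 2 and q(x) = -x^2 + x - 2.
<p,q> = 32/3

Expand the product: p(x)·q(x) = -2*x^3 + 4*x^2 - 6*x + 4.
∫_{-1}^{1} of each monomial x^k gives [2/(k+1) if k even, 0 if k odd]. Integrating term-by-term (or equivalently evaluating the antiderivative F(x) = -x^4/2 + 4*x^3/3 - 3*x^2 + 4*x at the endpoints):
  F(1) − F(−1) = 11/6 − (-53/6) = 32/3.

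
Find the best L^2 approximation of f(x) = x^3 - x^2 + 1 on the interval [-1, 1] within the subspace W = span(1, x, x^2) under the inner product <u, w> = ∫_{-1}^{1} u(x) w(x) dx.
g(x) = -x^2 + 3*x/5 + 1

The best approximation g ∈ W is the orthogonal projection of f onto W. Writing g = a_0 + a_1 x + a_2 x^2, the coefficients solve the normal equations G · a = b where
  G_{ij} = <φ_i, φ_j> and b_i = <f, φ_i>, with φ_0 = 1, φ_1 = x, φ_2 = x^2.
G =
  [2, 0, 2/3]
  [0, 2/3, 0]
  [2/3, 0, 2/5],
b = (4/3, 2/5, 4/15).
Solving gives a_0 = 1, a_1 = 3/5, a_2 = -1, so
  g(x) = -x^2 + 3*x/5 + 1.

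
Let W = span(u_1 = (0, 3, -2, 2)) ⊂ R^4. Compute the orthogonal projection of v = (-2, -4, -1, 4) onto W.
proj_W(v) = (0, -6/17, 4/17, -4/17)

Set up U = [u_1 | ... | u_1] ∈ R^(4×1). The projector onto W = col(U) is P = U (U^T U)^(-1) U^T.
Compute U^T U =
  [17],
and U^T v = (-2).
Solve U^T U · c = U^T v for the coefficients: c = (-2/17). The projection is proj_W(v) = U c.
Check: (v - proj_W(v)) · u_1 = 0  (should be 0).
Result: proj_W(v) = (0, -6/17, 4/17, -4/17).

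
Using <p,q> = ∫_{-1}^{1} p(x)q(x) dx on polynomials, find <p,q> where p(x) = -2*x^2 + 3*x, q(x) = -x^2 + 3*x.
<p,q> = 34/5

Expand the product: p(x)·q(x) = 2*x^4 - 9*x^3 + 9*x^2.
∫_{-1}^{1} of each monomial x^k gives [2/(k+1) if k even, 0 if k odd]. Integrating term-by-term (or equivalently evaluating the antiderivative F(x) = 2*x^5/5 - 9*x^4/4 + 3*x^3 at the endpoints):
  F(1) − F(−1) = 23/20 − (-113/20) = 34/5.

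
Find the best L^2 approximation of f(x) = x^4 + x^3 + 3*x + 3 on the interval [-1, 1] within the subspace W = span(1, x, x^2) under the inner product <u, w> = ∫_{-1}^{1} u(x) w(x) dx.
g(x) = 6*x^2/7 + 18*x/5 + 102/35

The best approximation g ∈ W is the orthogonal projection of f onto W. Writing g = a_0 + a_1 x + a_2 x^2, the coefficients solve the normal equations G · a = b where
  G_{ij} = <φ_i, φ_j> and b_i = <f, φ_i>, with φ_0 = 1, φ_1 = x, φ_2 = x^2.
G =
  [2, 0, 2/3]
  [0, 2/3, 0]
  [2/3, 0, 2/5],
b = (32/5, 12/5, 16/7).
Solving gives a_0 = 102/35, a_1 = 18/5, a_2 = 6/7, so
  g(x) = 6*x^2/7 + 18*x/5 + 102/35.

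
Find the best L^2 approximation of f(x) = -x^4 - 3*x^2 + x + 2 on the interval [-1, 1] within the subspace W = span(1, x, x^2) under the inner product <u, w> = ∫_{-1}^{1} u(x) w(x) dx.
g(x) = -27*x^2/7 + x + 73/35

The best approximation g ∈ W is the orthogonal projection of f onto W. Writing g = a_0 + a_1 x + a_2 x^2, the coefficients solve the normal equations G · a = b where
  G_{ij} = <φ_i, φ_j> and b_i = <f, φ_i>, with φ_0 = 1, φ_1 = x, φ_2 = x^2.
G =
  [2, 0, 2/3]
  [0, 2/3, 0]
  [2/3, 0, 2/5],
b = (8/5, 2/3, -16/105).
Solving gives a_0 = 73/35, a_1 = 1, a_2 = -27/7, so
  g(x) = -27*x^2/7 + x + 73/35.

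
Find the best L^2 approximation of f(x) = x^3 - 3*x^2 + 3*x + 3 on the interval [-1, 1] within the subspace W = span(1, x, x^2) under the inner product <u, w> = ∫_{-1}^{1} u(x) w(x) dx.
g(x) = -3*x^2 + 18*x/5 + 3

The best approximation g ∈ W is the orthogonal projection of f onto W. Writing g = a_0 + a_1 x + a_2 x^2, the coefficients solve the normal equations G · a = b where
  G_{ij} = <φ_i, φ_j> and b_i = <f, φ_i>, with φ_0 = 1, φ_1 = x, φ_2 = x^2.
G =
  [2, 0, 2/3]
  [0, 2/3, 0]
  [2/3, 0, 2/5],
b = (4, 12/5, 4/5).
Solving gives a_0 = 3, a_1 = 18/5, a_2 = -3, so
  g(x) = -3*x^2 + 18*x/5 + 3.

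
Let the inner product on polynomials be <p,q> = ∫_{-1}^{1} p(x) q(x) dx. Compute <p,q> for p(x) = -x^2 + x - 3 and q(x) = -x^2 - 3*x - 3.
<p,q> = 102/5

Expand the product: p(x)·q(x) = x^4 + 2*x^3 + 3*x^2 + 6*x + 9.
∫_{-1}^{1} of each monomial x^k gives [2/(k+1) if k even, 0 if k odd]. Integrating term-by-term (or equivalently evaluating the antiderivative F(x) = x^5/5 + x^4/2 + x^3 + 3*x^2 + 9*x at the endpoints):
  F(1) − F(−1) = 137/10 − (-67/10) = 102/5.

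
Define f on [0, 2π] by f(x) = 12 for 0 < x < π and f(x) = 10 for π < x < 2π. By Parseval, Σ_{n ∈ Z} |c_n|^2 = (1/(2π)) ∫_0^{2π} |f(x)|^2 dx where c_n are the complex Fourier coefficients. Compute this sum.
Σ |c_n|^2 = 122

Parseval equates the L^2 energy of f (normalised by 1/(2π)) with the ℓ^2 sum of its Fourier coefficients: (1/(2π)) ∫_0^{2π} |f|^2 = Σ |c_n|^2.
Compute the left side: (1/(2π)) [∫_0^π 12^2 dx + ∫_π^{2π} 10^2 dx] = (1/(2π)) · (144π + 100π) = (144 + 100)/2 = 122.
So Σ_{n ∈ Z} |c_n|^2 = 122.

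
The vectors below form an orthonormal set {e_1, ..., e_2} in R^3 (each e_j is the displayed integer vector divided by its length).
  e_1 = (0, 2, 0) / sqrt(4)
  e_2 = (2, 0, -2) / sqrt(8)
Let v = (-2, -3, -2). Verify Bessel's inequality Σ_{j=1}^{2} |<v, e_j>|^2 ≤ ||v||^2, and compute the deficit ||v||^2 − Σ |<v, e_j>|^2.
Σ |<v, e_j>|^2 = 9; ||v||^2 = 17; deficit = 8

Write each e_j = u_j / sqrt(<u_j, u_j>) where u_j is the displayed integer vector. Then <v, e_j> = <v, u_j> / sqrt(<u_j, u_j>), so |<v, e_j>|^2 = <v, u_j>^2 / <u_j, u_j>.
Coefficients: <v, e_1> = -6/sqrt(4), <v, e_2> = 0/sqrt(8).
Square and sum: Σ |<v, e_j>|^2 = 9.
Compute ||v||^2 = v·v = 17.
Deficit = 17 − 9 = 8 ≥ 0, confirming Bessel's inequality. (The deficit equals ||v − Σ <v,e_j> e_j||^2, the squared distance from v to span{e_j}.)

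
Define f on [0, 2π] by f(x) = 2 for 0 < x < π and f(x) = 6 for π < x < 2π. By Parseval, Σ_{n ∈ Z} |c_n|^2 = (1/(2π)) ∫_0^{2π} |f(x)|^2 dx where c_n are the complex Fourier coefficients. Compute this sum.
Σ |c_n|^2 = 20

Parseval equates the L^2 energy of f (normalised by 1/(2π)) with the ℓ^2 sum of its Fourier coefficients: (1/(2π)) ∫_0^{2π} |f|^2 = Σ |c_n|^2.
Compute the left side: (1/(2π)) [∫_0^π 2^2 dx + ∫_π^{2π} 6^2 dx] = (1/(2π)) · (4π + 36π) = (4 + 36)/2 = 20.
So Σ_{n ∈ Z} |c_n|^2 = 20.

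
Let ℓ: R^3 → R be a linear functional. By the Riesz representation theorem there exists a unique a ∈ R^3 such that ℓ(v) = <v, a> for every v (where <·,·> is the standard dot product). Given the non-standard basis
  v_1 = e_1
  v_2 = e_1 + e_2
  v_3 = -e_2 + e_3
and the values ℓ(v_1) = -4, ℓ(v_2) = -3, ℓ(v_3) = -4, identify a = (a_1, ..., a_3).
a = (-4, 1, -3)

Write a = (a_1, ..., a_3) in the standard basis. For each basis vector v_i, ℓ(v_i) = <v_i, a> is a linear equation in the a_j's. Collect the n equations into a matrix system V a = ℓ, where row i of V is v_i (expressed in the standard basis). Since V is invertible (lower-triangular with 1s on the diagonal, up to permutation), solve by back-substitution:
  V =
[[1, 0, 0],
 [1, 1, 0],
 [0, -1, 1]]
  V a = (-4, -3, -4)
Solving gives a = (-4, 1, -3).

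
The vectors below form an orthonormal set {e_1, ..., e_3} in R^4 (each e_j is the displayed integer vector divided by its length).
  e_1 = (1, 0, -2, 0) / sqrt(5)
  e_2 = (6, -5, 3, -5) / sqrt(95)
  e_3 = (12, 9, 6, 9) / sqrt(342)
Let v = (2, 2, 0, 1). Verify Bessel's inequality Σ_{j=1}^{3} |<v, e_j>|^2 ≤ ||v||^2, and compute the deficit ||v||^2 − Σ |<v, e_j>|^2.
Σ |<v, e_j>|^2 = 17/2; ||v||^2 = 9; deficit = 1/2

Write each e_j = u_j / sqrt(<u_j, u_j>) where u_j is the displayed integer vector. Then <v, e_j> = <v, u_j> / sqrt(<u_j, u_j>), so |<v, e_j>|^2 = <v, u_j>^2 / <u_j, u_j>.
Coefficients: <v, e_1> = 2/sqrt(5), <v, e_2> = -3/sqrt(95), <v, e_3> = 51/sqrt(342).
Square and sum: Σ |<v, e_j>|^2 = 17/2.
Compute ||v||^2 = v·v = 9.
Deficit = 9 − 17/2 = 1/2 ≥ 0, confirming Bessel's inequality. (The deficit equals ||v − Σ <v,e_j> e_j||^2, the squared distance from v to span{e_j}.)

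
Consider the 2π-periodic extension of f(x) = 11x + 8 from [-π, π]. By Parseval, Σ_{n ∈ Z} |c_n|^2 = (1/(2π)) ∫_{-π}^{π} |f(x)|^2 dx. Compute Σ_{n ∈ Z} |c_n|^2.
Σ |c_n|^2 = 121π^2/3 + 64

Expand and integrate term by term over [-π, π]:
  ∫ (11x)^2 dx = 121·(2π^3/3); ∫ 2·11·(8)·x dx = 0 (odd integrand); ∫ 8^2 dx = 64·2π.
So (1/(2π)) ∫_{-π}^{π} (11x + 8)^2 dx = 121π^2/3 + 64 = 121π^2/3 + 64.
Parseval ⇒ Σ |c_n|^2 = 121π^2/3 + 64.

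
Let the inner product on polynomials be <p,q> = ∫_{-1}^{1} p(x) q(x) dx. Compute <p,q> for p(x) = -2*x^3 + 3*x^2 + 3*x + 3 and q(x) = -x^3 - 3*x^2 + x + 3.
<p,q> = 524/35

Expand the product: p(x)·q(x) = 2*x^6 + 3*x^5 - 14*x^4 - 15*x^3 + 3*x^2 + 12*x + 9.
∫_{-1}^{1} of each monomial x^k gives [2/(k+1) if k even, 0 if k odd]. Integrating term-by-term (or equivalently evaluating the antiderivative F(x) = 2*x^7/7 + x^6/2 - 14*x^5/5 - 15*x^4/4 + x^3 + 6*x^2 + 9*x at the endpoints):
  F(1) − F(−1) = 1433/140 − (-663/140) = 524/35.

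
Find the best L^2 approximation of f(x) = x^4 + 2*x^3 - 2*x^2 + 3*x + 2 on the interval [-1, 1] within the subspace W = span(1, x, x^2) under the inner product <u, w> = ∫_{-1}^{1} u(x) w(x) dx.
g(x) = -8*x^2/7 + 21*x/5 + 67/35

The best approximation g ∈ W is the orthogonal projection of f onto W. Writing g = a_0 + a_1 x + a_2 x^2, the coefficients solve the normal equations G · a = b where
  G_{ij} = <φ_i, φ_j> and b_i = <f, φ_i>, with φ_0 = 1, φ_1 = x, φ_2 = x^2.
G =
  [2, 0, 2/3]
  [0, 2/3, 0]
  [2/3, 0, 2/5],
b = (46/15, 14/5, 86/105).
Solving gives a_0 = 67/35, a_1 = 21/5, a_2 = -8/7, so
  g(x) = -8*x^2/7 + 21*x/5 + 67/35.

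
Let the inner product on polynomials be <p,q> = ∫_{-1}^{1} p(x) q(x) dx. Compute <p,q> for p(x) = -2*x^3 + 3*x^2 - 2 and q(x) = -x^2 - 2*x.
<p,q> = 26/15

Expand the product: p(x)·q(x) = 2*x^5 + x^4 - 6*x^3 + 2*x^2 + 4*x.
∫_{-1}^{1} of each monomial x^k gives [2/(k+1) if k even, 0 if k odd]. Integrating term-by-term (or equivalently evaluating the antiderivative F(x) = x^6/3 + x^5/5 - 3*x^4/2 + 2*x^3/3 + 2*x^2 at the endpoints):
  F(1) − F(−1) = 17/10 − (-1/30) = 26/15.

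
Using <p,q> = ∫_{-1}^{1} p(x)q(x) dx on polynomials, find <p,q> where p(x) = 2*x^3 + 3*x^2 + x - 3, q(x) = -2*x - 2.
<p,q> = 76/15

Expand the product: p(x)·q(x) = -4*x^4 - 10*x^3 - 8*x^2 + 4*x + 6.
∫_{-1}^{1} of each monomial x^k gives [2/(k+1) if k even, 0 if k odd]. Integrating term-by-term (or equivalently evaluating the antiderivative F(x) = -4*x^5/5 - 5*x^4/2 - 8*x^3/3 + 2*x^2 + 6*x at the endpoints):
  F(1) − F(−1) = 61/30 − (-91/30) = 76/15.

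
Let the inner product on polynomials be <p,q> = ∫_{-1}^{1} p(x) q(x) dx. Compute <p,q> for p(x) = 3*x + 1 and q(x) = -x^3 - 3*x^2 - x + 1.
<p,q> = -16/5

Expand the product: p(x)·q(x) = -3*x^4 - 10*x^3 - 6*x^2 + 2*x + 1.
∫_{-1}^{1} of each monomial x^k gives [2/(k+1) if k even, 0 if k odd]. Integrating term-by-term (or equivalently evaluating the antiderivative F(x) = -3*x^5/5 - 5*x^4/2 - 2*x^3 + x^2 + x at the endpoints):
  F(1) − F(−1) = -31/10 − (1/10) = -16/5.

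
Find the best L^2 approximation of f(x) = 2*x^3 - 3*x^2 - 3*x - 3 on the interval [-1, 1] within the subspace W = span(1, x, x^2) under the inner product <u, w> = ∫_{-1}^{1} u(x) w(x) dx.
g(x) = -3*x^2 - 9*x/5 - 3

The best approximation g ∈ W is the orthogonal projection of f onto W. Writing g = a_0 + a_1 x + a_2 x^2, the coefficients solve the normal equations G · a = b where
  G_{ij} = <φ_i, φ_j> and b_i = <f, φ_i>, with φ_0 = 1, φ_1 = x, φ_2 = x^2.
G =
  [2, 0, 2/3]
  [0, 2/3, 0]
  [2/3, 0, 2/5],
b = (-8, -6/5, -16/5).
Solving gives a_0 = -3, a_1 = -9/5, a_2 = -3, so
  g(x) = -3*x^2 - 9*x/5 - 3.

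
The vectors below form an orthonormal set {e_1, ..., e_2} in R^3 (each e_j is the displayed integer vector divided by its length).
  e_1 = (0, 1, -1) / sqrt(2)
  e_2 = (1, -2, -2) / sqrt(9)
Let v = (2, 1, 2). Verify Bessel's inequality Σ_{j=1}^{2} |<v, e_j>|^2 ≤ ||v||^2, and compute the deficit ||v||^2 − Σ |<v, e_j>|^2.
Σ |<v, e_j>|^2 = 41/18; ||v||^2 = 9; deficit = 121/18

Write each e_j = u_j / sqrt(<u_j, u_j>) where u_j is the displayed integer vector. Then <v, e_j> = <v, u_j> / sqrt(<u_j, u_j>), so |<v, e_j>|^2 = <v, u_j>^2 / <u_j, u_j>.
Coefficients: <v, e_1> = -1/sqrt(2), <v, e_2> = -4/sqrt(9).
Square and sum: Σ |<v, e_j>|^2 = 41/18.
Compute ||v||^2 = v·v = 9.
Deficit = 9 − 41/18 = 121/18 ≥ 0, confirming Bessel's inequality. (The deficit equals ||v − Σ <v,e_j> e_j||^2, the squared distance from v to span{e_j}.)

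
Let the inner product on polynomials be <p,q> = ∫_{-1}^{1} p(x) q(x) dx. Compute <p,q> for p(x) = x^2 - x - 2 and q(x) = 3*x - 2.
<p,q> = 14/3

Expand the product: p(x)·q(x) = 3*x^3 - 5*x^2 - 4*x + 4.
∫_{-1}^{1} of each monomial x^k gives [2/(k+1) if k even, 0 if k odd]. Integrating term-by-term (or equivalently evaluating the antiderivative F(x) = 3*x^4/4 - 5*x^3/3 - 2*x^2 + 4*x at the endpoints):
  F(1) − F(−1) = 13/12 − (-43/12) = 14/3.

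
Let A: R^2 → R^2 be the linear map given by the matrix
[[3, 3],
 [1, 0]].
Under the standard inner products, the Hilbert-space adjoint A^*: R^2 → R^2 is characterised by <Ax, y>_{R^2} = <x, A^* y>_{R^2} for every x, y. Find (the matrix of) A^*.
A^* = A^T =
[[3, 1],
 [3, 0]]

For real matrices with standard dot products, the defining identity <Ax, y> = <x, A^* y> gives (Ax)^T y = x^T (A^*) y, i.e. x^T A^T y = x^T (A^*) y. Since this holds for all x, y, we must have A^* = A^T. Therefore
A^* =
[[3, 1],
 [3, 0]].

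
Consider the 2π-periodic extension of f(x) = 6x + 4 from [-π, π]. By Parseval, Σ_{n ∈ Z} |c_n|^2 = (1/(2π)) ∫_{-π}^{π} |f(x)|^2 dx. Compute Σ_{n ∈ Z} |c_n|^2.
Σ |c_n|^2 = 12π^2 + 16

Expand and integrate term by term over [-π, π]:
  ∫ (6x)^2 dx = 36·(2π^3/3); ∫ 2·6·(4)·x dx = 0 (odd integrand); ∫ 4^2 dx = 16·2π.
So (1/(2π)) ∫_{-π}^{π} (6x + 4)^2 dx = 36π^2/3 + 16 = 12π^2 + 16.
Parseval ⇒ Σ |c_n|^2 = 12π^2 + 16.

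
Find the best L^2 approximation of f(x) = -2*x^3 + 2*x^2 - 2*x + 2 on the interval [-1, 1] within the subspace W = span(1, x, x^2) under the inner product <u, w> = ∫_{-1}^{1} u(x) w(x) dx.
g(x) = 2*x^2 - 16*x/5 + 2

The best approximation g ∈ W is the orthogonal projection of f onto W. Writing g = a_0 + a_1 x + a_2 x^2, the coefficients solve the normal equations G · a = b where
  G_{ij} = <φ_i, φ_j> and b_i = <f, φ_i>, with φ_0 = 1, φ_1 = x, φ_2 = x^2.
G =
  [2, 0, 2/3]
  [0, 2/3, 0]
  [2/3, 0, 2/5],
b = (16/3, -32/15, 32/15).
Solving gives a_0 = 2, a_1 = -16/5, a_2 = 2, so
  g(x) = 2*x^2 - 16*x/5 + 2.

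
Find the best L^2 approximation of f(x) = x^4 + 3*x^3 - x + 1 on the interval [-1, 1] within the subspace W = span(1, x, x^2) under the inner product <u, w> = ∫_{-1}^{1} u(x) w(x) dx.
g(x) = 6*x^2/7 + 4*x/5 + 32/35

The best approximation g ∈ W is the orthogonal projection of f onto W. Writing g = a_0 + a_1 x + a_2 x^2, the coefficients solve the normal equations G · a = b where
  G_{ij} = <φ_i, φ_j> and b_i = <f, φ_i>, with φ_0 = 1, φ_1 = x, φ_2 = x^2.
G =
  [2, 0, 2/3]
  [0, 2/3, 0]
  [2/3, 0, 2/5],
b = (12/5, 8/15, 20/21).
Solving gives a_0 = 32/35, a_1 = 4/5, a_2 = 6/7, so
  g(x) = 6*x^2/7 + 4*x/5 + 32/35.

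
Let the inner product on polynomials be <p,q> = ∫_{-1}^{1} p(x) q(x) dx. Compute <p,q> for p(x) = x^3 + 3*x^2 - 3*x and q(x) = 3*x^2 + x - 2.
<p,q> = -2

Expand the product: p(x)·q(x) = 3*x^5 + 10*x^4 - 8*x^3 - 9*x^2 + 6*x.
∫_{-1}^{1} of each monomial x^k gives [2/(k+1) if k even, 0 if k odd]. Integrating term-by-term (or equivalently evaluating the antiderivative F(x) = x^6/2 + 2*x^5 - 2*x^4 - 3*x^3 + 3*x^2 at the endpoints):
  F(1) − F(−1) = 1/2 − (5/2) = -2.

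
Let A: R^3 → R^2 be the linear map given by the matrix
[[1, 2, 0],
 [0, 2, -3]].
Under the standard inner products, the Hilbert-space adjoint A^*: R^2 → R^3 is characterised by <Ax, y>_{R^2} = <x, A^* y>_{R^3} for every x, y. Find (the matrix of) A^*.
A^* = A^T =
[[1, 0],
 [2, 2],
 [0, -3]]

For real matrices with standard dot products, the defining identity <Ax, y> = <x, A^* y> gives (Ax)^T y = x^T (A^*) y, i.e. x^T A^T y = x^T (A^*) y. Since this holds for all x, y, we must have A^* = A^T. Therefore
A^* =
[[1, 0],
 [2, 2],
 [0, -3]].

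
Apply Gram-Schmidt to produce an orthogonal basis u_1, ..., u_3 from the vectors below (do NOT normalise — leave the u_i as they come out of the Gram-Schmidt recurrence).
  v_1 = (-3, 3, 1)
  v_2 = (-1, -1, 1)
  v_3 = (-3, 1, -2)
Orthogonal basis:
  u_1 = (-3, 3, 1)
  u_2 = (-16/19, -22/19, 18/19)
  u_3 = (-11/7, -11/14, -33/14)

Apply the Gram-Schmidt recurrence
  u_1 = v_1
  u_i = v_i − Σ_{j<i} ((v_i · u_j) / (u_j · u_j)) · u_j.

Step by step this gives:
  u_1 = (-3, 3, 1)
  u_2 = (-16/19, -22/19, 18/19)
  u_3 = (-11/7, -11/14, -33/14)

Orthogonality check:
  u_2 · u_1 = 0 (should be 0)
  u_3 · u_1 = 0 (should be 0)
  u_3 · u_2 = 0 (should be 0)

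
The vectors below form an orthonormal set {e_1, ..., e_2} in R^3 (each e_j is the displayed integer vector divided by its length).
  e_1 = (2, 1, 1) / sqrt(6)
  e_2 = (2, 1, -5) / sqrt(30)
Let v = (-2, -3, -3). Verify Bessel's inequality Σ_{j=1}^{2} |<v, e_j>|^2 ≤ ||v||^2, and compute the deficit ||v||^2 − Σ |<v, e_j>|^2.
Σ |<v, e_j>|^2 = 94/5; ||v||^2 = 22; deficit = 16/5

Write each e_j = u_j / sqrt(<u_j, u_j>) where u_j is the displayed integer vector. Then <v, e_j> = <v, u_j> / sqrt(<u_j, u_j>), so |<v, e_j>|^2 = <v, u_j>^2 / <u_j, u_j>.
Coefficients: <v, e_1> = -10/sqrt(6), <v, e_2> = 8/sqrt(30).
Square and sum: Σ |<v, e_j>|^2 = 94/5.
Compute ||v||^2 = v·v = 22.
Deficit = 22 − 94/5 = 16/5 ≥ 0, confirming Bessel's inequality. (The deficit equals ||v − Σ <v,e_j> e_j||^2, the squared distance from v to span{e_j}.)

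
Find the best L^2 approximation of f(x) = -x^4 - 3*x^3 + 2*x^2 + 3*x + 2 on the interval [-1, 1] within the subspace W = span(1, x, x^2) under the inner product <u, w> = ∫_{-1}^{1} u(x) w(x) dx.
g(x) = 8*x^2/7 + 6*x/5 + 73/35

The best approximation g ∈ W is the orthogonal projection of f onto W. Writing g = a_0 + a_1 x + a_2 x^2, the coefficients solve the normal equations G · a = b where
  G_{ij} = <φ_i, φ_j> and b_i = <f, φ_i>, with φ_0 = 1, φ_1 = x, φ_2 = x^2.
G =
  [2, 0, 2/3]
  [0, 2/3, 0]
  [2/3, 0, 2/5],
b = (74/15, 4/5, 194/105).
Solving gives a_0 = 73/35, a_1 = 6/5, a_2 = 8/7, so
  g(x) = 8*x^2/7 + 6*x/5 + 73/35.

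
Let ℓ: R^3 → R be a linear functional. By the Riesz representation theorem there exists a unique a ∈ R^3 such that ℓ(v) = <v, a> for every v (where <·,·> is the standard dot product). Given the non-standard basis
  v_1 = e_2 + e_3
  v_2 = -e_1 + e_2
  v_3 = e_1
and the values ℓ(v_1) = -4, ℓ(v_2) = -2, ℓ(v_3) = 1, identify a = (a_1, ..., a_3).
a = (1, -1, -3)

Write a = (a_1, ..., a_3) in the standard basis. For each basis vector v_i, ℓ(v_i) = <v_i, a> is a linear equation in the a_j's. Collect the n equations into a matrix system V a = ℓ, where row i of V is v_i (expressed in the standard basis). Since V is invertible (lower-triangular with 1s on the diagonal, up to permutation), solve by back-substitution:
  V =
[[0, 1, 1],
 [-1, 1, 0],
 [1, 0, 0]]
  V a = (-4, -2, 1)
Solving gives a = (1, -1, -3).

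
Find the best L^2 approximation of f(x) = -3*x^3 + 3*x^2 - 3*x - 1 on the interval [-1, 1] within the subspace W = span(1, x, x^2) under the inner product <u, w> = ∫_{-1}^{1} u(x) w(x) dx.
g(x) = 3*x^2 - 24*x/5 - 1

The best approximation g ∈ W is the orthogonal projection of f onto W. Writing g = a_0 + a_1 x + a_2 x^2, the coefficients solve the normal equations G · a = b where
  G_{ij} = <φ_i, φ_j> and b_i = <f, φ_i>, with φ_0 = 1, φ_1 = x, φ_2 = x^2.
G =
  [2, 0, 2/3]
  [0, 2/3, 0]
  [2/3, 0, 2/5],
b = (0, -16/5, 8/15).
Solving gives a_0 = -1, a_1 = -24/5, a_2 = 3, so
  g(x) = 3*x^2 - 24*x/5 - 1.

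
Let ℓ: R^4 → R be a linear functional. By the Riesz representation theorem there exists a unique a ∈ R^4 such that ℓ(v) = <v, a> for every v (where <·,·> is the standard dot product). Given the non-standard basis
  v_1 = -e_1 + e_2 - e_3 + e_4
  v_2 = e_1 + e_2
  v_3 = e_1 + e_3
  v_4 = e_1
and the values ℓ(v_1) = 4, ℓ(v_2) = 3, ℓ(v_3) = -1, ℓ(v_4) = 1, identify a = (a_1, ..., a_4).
a = (1, 2, -2, 1)

Write a = (a_1, ..., a_4) in the standard basis. For each basis vector v_i, ℓ(v_i) = <v_i, a> is a linear equation in the a_j's. Collect the n equations into a matrix system V a = ℓ, where row i of V is v_i (expressed in the standard basis). Since V is invertible (lower-triangular with 1s on the diagonal, up to permutation), solve by back-substitution:
  V =
[[-1, 1, -1, 1],
 [1, 1, 0, 0],
 [1, 0, 1, 0],
 [1, 0, 0, 0]]
  V a = (4, 3, -1, 1)
Solving gives a = (1, 2, -2, 1).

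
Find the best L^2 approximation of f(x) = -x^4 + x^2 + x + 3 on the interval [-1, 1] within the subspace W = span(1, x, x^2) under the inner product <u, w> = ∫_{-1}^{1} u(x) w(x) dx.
g(x) = x^2/7 + x + 108/35

The best approximation g ∈ W is the orthogonal projection of f onto W. Writing g = a_0 + a_1 x + a_2 x^2, the coefficients solve the normal equations G · a = b where
  G_{ij} = <φ_i, φ_j> and b_i = <f, φ_i>, with φ_0 = 1, φ_1 = x, φ_2 = x^2.
G =
  [2, 0, 2/3]
  [0, 2/3, 0]
  [2/3, 0, 2/5],
b = (94/15, 2/3, 74/35).
Solving gives a_0 = 108/35, a_1 = 1, a_2 = 1/7, so
  g(x) = x^2/7 + x + 108/35.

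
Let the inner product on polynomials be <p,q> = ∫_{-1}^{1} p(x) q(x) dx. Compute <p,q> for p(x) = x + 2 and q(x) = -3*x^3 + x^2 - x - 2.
<p,q> = -128/15

Expand the product: p(x)·q(x) = -3*x^4 - 5*x^3 + x^2 - 4*x - 4.
∫_{-1}^{1} of each monomial x^k gives [2/(k+1) if k even, 0 if k odd]. Integrating term-by-term (or equivalently evaluating the antiderivative F(x) = -3*x^5/5 - 5*x^4/4 + x^3/3 - 2*x^2 - 4*x at the endpoints):
  F(1) − F(−1) = -451/60 − (61/60) = -128/15.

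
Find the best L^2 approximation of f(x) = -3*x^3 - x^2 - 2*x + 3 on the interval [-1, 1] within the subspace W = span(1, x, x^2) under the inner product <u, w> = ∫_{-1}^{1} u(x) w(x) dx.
g(x) = -x^2 - 19*x/5 + 3

The best approximation g ∈ W is the orthogonal projection of f onto W. Writing g = a_0 + a_1 x + a_2 x^2, the coefficients solve the normal equations G · a = b where
  G_{ij} = <φ_i, φ_j> and b_i = <f, φ_i>, with φ_0 = 1, φ_1 = x, φ_2 = x^2.
G =
  [2, 0, 2/3]
  [0, 2/3, 0]
  [2/3, 0, 2/5],
b = (16/3, -38/15, 8/5).
Solving gives a_0 = 3, a_1 = -19/5, a_2 = -1, so
  g(x) = -x^2 - 19*x/5 + 3.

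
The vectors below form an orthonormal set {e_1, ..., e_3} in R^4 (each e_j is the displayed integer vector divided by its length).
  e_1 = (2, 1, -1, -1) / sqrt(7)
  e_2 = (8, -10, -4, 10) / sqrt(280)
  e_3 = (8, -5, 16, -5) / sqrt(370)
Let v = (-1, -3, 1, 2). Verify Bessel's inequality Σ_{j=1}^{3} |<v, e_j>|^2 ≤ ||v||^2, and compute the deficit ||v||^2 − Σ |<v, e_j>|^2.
Σ |<v, e_j>|^2 = 546/37; ||v||^2 = 15; deficit = 9/37

Write each e_j = u_j / sqrt(<u_j, u_j>) where u_j is the displayed integer vector. Then <v, e_j> = <v, u_j> / sqrt(<u_j, u_j>), so |<v, e_j>|^2 = <v, u_j>^2 / <u_j, u_j>.
Coefficients: <v, e_1> = -8/sqrt(7), <v, e_2> = 38/sqrt(280), <v, e_3> = 13/sqrt(370).
Square and sum: Σ |<v, e_j>|^2 = 546/37.
Compute ||v||^2 = v·v = 15.
Deficit = 15 − 546/37 = 9/37 ≥ 0, confirming Bessel's inequality. (The deficit equals ||v − Σ <v,e_j> e_j||^2, the squared distance from v to span{e_j}.)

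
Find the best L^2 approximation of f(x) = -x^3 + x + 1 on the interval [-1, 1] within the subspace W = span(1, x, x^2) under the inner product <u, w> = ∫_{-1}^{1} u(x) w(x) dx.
g(x) = 2*x/5 + 1

The best approximation g ∈ W is the orthogonal projection of f onto W. Writing g = a_0 + a_1 x + a_2 x^2, the coefficients solve the normal equations G · a = b where
  G_{ij} = <φ_i, φ_j> and b_i = <f, φ_i>, with φ_0 = 1, φ_1 = x, φ_2 = x^2.
G =
  [2, 0, 2/3]
  [0, 2/3, 0]
  [2/3, 0, 2/5],
b = (2, 4/15, 2/3).
Solving gives a_0 = 1, a_1 = 2/5, a_2 = 0, so
  g(x) = 2*x/5 + 1.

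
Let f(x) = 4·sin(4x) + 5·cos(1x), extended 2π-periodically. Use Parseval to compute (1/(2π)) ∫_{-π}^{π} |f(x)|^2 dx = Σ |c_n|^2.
Σ |c_n|^2 = 41/2

Expand |f|^2 and use orthogonality of {sin(nx), cos(mx)} on [-π, π]:
  ∫_{-π}^{π} sin(nx)^2 dx = π, ∫ cos(mx)^2 dx = π, and cross terms integrate to 0.
So ∫_{-π}^{π} f(x)^2 dx = 4^2 · π + 5^2 · π = (16 + 25)π.
Divide by 2π: (16 + 25)/2 = 41/2.
By Parseval, this equals Σ |c_n|^2.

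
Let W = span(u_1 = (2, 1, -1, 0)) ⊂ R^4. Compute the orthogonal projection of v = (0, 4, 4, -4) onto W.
proj_W(v) = (0, 0, 0, 0)

Set up U = [u_1 | ... | u_1] ∈ R^(4×1). The projector onto W = col(U) is P = U (U^T U)^(-1) U^T.
Compute U^T U =
  [6],
and U^T v = (0).
Solve U^T U · c = U^T v for the coefficients: c = (0). The projection is proj_W(v) = U c.
Check: (v - proj_W(v)) · u_1 = 0  (should be 0).
Result: proj_W(v) = (0, 0, 0, 0).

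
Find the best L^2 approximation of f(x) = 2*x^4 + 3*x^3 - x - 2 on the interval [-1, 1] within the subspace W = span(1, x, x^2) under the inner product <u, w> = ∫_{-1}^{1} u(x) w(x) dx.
g(x) = 12*x^2/7 + 4*x/5 - 76/35

The best approximation g ∈ W is the orthogonal projection of f onto W. Writing g = a_0 + a_1 x + a_2 x^2, the coefficients solve the normal equations G · a = b where
  G_{ij} = <φ_i, φ_j> and b_i = <f, φ_i>, with φ_0 = 1, φ_1 = x, φ_2 = x^2.
G =
  [2, 0, 2/3]
  [0, 2/3, 0]
  [2/3, 0, 2/5],
b = (-16/5, 8/15, -16/21).
Solving gives a_0 = -76/35, a_1 = 4/5, a_2 = 12/7, so
  g(x) = 12*x^2/7 + 4*x/5 - 76/35.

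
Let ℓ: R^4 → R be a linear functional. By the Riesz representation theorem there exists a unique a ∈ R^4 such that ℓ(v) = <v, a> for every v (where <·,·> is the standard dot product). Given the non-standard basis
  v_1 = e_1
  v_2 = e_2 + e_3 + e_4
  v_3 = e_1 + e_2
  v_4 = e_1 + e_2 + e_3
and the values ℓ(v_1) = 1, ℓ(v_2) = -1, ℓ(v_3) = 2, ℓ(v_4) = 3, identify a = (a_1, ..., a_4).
a = (1, 1, 1, -3)

Write a = (a_1, ..., a_4) in the standard basis. For each basis vector v_i, ℓ(v_i) = <v_i, a> is a linear equation in the a_j's. Collect the n equations into a matrix system V a = ℓ, where row i of V is v_i (expressed in the standard basis). Since V is invertible (lower-triangular with 1s on the diagonal, up to permutation), solve by back-substitution:
  V =
[[1, 0, 0, 0],
 [0, 1, 1, 1],
 [1, 1, 0, 0],
 [1, 1, 1, 0]]
  V a = (1, -1, 2, 3)
Solving gives a = (1, 1, 1, -3).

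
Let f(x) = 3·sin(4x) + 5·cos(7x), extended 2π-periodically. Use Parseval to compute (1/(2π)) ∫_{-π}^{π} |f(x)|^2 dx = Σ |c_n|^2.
Σ |c_n|^2 = 17

Expand |f|^2 and use orthogonality of {sin(nx), cos(mx)} on [-π, π]:
  ∫_{-π}^{π} sin(nx)^2 dx = π, ∫ cos(mx)^2 dx = π, and cross terms integrate to 0.
So ∫_{-π}^{π} f(x)^2 dx = 3^2 · π + 5^2 · π = (9 + 25)π.
Divide by 2π: (9 + 25)/2 = 17.
By Parseval, this equals Σ |c_n|^2.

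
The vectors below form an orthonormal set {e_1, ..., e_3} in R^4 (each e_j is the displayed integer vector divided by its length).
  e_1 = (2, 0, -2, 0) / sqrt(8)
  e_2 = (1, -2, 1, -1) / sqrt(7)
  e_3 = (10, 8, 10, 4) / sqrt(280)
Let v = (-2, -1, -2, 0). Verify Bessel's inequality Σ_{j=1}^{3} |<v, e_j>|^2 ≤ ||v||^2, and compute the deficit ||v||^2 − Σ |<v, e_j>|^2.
Σ |<v, e_j>|^2 = 44/5; ||v||^2 = 9; deficit = 1/5

Write each e_j = u_j / sqrt(<u_j, u_j>) where u_j is the displayed integer vector. Then <v, e_j> = <v, u_j> / sqrt(<u_j, u_j>), so |<v, e_j>|^2 = <v, u_j>^2 / <u_j, u_j>.
Coefficients: <v, e_1> = 0/sqrt(8), <v, e_2> = -2/sqrt(7), <v, e_3> = -48/sqrt(280).
Square and sum: Σ |<v, e_j>|^2 = 44/5.
Compute ||v||^2 = v·v = 9.
Deficit = 9 − 44/5 = 1/5 ≥ 0, confirming Bessel's inequality. (The deficit equals ||v − Σ <v,e_j> e_j||^2, the squared distance from v to span{e_j}.)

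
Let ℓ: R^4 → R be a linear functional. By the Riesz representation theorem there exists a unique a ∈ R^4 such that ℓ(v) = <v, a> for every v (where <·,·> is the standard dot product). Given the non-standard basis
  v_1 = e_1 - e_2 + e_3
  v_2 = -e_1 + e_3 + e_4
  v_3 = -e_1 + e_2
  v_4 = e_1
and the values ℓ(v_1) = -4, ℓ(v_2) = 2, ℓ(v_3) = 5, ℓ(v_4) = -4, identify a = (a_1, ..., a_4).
a = (-4, 1, 1, -3)

Write a = (a_1, ..., a_4) in the standard basis. For each basis vector v_i, ℓ(v_i) = <v_i, a> is a linear equation in the a_j's. Collect the n equations into a matrix system V a = ℓ, where row i of V is v_i (expressed in the standard basis). Since V is invertible (lower-triangular with 1s on the diagonal, up to permutation), solve by back-substitution:
  V =
[[1, -1, 1, 0],
 [-1, 0, 1, 1],
 [-1, 1, 0, 0],
 [1, 0, 0, 0]]
  V a = (-4, 2, 5, -4)
Solving gives a = (-4, 1, 1, -3).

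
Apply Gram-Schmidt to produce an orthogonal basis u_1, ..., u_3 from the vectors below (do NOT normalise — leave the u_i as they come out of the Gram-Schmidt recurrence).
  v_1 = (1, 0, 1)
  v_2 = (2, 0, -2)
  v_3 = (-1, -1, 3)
Orthogonal basis:
  u_1 = (1, 0, 1)
  u_2 = (2, 0, -2)
  u_3 = (0, -1, 0)

Apply the Gram-Schmidt recurrence
  u_1 = v_1
  u_i = v_i − Σ_{j<i} ((v_i · u_j) / (u_j · u_j)) · u_j.

Step by step this gives:
  u_1 = (1, 0, 1)
  u_2 = (2, 0, -2)
  u_3 = (0, -1, 0)

Orthogonality check:
  u_2 · u_1 = 0 (should be 0)
  u_3 · u_1 = 0 (should be 0)
  u_3 · u_2 = 0 (should be 0)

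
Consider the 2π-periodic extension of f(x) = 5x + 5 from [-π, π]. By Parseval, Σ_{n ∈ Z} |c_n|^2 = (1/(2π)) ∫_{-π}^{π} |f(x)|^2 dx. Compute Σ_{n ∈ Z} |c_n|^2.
Σ |c_n|^2 = 25π^2/3 + 25

Expand and integrate term by term over [-π, π]:
  ∫ (5x)^2 dx = 25·(2π^3/3); ∫ 2·5·(5)·x dx = 0 (odd integrand); ∫ 5^2 dx = 25·2π.
So (1/(2π)) ∫_{-π}^{π} (5x + 5)^2 dx = 25π^2/3 + 25 = 25π^2/3 + 25.
Parseval ⇒ Σ |c_n|^2 = 25π^2/3 + 25.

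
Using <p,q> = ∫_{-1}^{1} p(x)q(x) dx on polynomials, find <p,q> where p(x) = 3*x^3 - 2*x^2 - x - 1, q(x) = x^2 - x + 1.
<p,q> = -16/3

Expand the product: p(x)·q(x) = 3*x^5 - 5*x^4 + 4*x^3 - 2*x^2 - 1.
∫_{-1}^{1} of each monomial x^k gives [2/(k+1) if k even, 0 if k odd]. Integrating term-by-term (or equivalently evaluating the antiderivative F(x) = x^6/2 - x^5 + x^4 - 2*x^3/3 - x at the endpoints):
  F(1) − F(−1) = -7/6 − (25/6) = -16/3.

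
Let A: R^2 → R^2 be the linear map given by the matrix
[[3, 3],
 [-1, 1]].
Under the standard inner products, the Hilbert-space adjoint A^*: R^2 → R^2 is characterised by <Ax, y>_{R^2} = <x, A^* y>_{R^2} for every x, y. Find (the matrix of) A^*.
A^* = A^T =
[[3, -1],
 [3, 1]]

For real matrices with standard dot products, the defining identity <Ax, y> = <x, A^* y> gives (Ax)^T y = x^T (A^*) y, i.e. x^T A^T y = x^T (A^*) y. Since this holds for all x, y, we must have A^* = A^T. Therefore
A^* =
[[3, -1],
 [3, 1]].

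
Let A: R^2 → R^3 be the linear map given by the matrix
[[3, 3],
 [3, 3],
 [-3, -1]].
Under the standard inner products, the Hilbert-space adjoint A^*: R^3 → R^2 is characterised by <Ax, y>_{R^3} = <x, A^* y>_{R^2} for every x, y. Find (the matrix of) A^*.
A^* = A^T =
[[3, 3, -3],
 [3, 3, -1]]

For real matrices with standard dot products, the defining identity <Ax, y> = <x, A^* y> gives (Ax)^T y = x^T (A^*) y, i.e. x^T A^T y = x^T (A^*) y. Since this holds for all x, y, we must have A^* = A^T. Therefore
A^* =
[[3, 3, -3],
 [3, 3, -1]].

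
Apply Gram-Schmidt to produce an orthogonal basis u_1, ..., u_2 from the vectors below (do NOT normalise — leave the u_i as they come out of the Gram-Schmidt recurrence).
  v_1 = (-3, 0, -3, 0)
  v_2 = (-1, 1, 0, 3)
Orthogonal basis:
  u_1 = (-3, 0, -3, 0)
  u_2 = (-1/2, 1, 1/2, 3)

Apply the Gram-Schmidt recurrence
  u_1 = v_1
  u_i = v_i − Σ_{j<i} ((v_i · u_j) / (u_j · u_j)) · u_j.

Step by step this gives:
  u_1 = (-3, 0, -3, 0)
  u_2 = (-1/2, 1, 1/2, 3)

Orthogonality check:
  u_2 · u_1 = 0 (should be 0)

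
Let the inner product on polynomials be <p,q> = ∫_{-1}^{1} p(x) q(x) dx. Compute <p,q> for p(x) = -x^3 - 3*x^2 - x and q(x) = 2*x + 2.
<p,q> = -92/15

Expand the product: p(x)·q(x) = -2*x^4 - 8*x^3 - 8*x^2 - 2*x.
∫_{-1}^{1} of each monomial x^k gives [2/(k+1) if k even, 0 if k odd]. Integrating term-by-term (or equivalently evaluating the antiderivative F(x) = -2*x^5/5 - 2*x^4 - 8*x^3/3 - x^2 at the endpoints):
  F(1) − F(−1) = -91/15 − (1/15) = -92/15.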